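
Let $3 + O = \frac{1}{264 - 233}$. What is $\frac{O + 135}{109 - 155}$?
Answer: $- \frac{4093}{1426} \approx -2.8703$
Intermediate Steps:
$O = - \frac{92}{31}$ ($O = -3 + \frac{1}{264 - 233} = -3 + \frac{1}{31} = - \frac{92}{31} \approx -2.9677$)
$\frac{O + 135}{109 - 155} = \frac{- \frac{92}{31} + 135}{109 - 155} = \frac{4093}{31 \left(-46\right)} = \frac{4093}{31} \left(- \frac{1}{46}\right) = - \frac{4093}{1426}$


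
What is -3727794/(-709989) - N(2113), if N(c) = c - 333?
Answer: -60002506/33809 ≈ -1774.8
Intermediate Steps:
N(c) = -333 + c
-3727794/(-709989) - N(2113) = -3727794/(-709989) - (-333 + 2113) = -3727794*(-1/709989) - 1*1780 = 177514/33809 - 1780 = -60002506/33809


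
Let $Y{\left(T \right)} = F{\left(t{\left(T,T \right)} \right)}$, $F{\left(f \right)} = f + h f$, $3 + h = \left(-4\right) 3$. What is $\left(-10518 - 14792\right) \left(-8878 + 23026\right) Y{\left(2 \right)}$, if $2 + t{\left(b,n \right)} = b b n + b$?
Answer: $40105618560$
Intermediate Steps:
$h = -15$ ($h = -3 - 12 = -15$)
$t{\left(b,n \right)} = -2 + b + n b^{2}$ ($t{\left(b,n \right)} = -2 + \left(b b n + b\right) = -2 + \left(b^{2} n + b\right) = -2 + \left(n b^{2} + b\right) = -2 + \left(b + n b^{2}\right) = -2 + b + n b^{2}$)
$F{\left(f \right)} = - 14 f$ ($F{\left(f \right)} = f - 15 f = - 14 f$)
$Y{\left(T \right)} = 28 - 14 T - 14 T^{3}$ ($Y{\left(T \right)} = - 14 \left(-2 + T + T T^{2}\right) = - 14 \left(-2 + T + T^{3}\right) = 28 - 14 T - 14 T^{3}$)
$\left(-10518 - 14792\right) \left(-8878 + 23026\right) Y{\left(2 \right)} = \left(-10518 - 14792\right) \left(-8878 + 23026\right) \left(28 - 28 - 14 \cdot 2^{3}\right) = \left(-25310\right) 14148 \left(28 - 28 - 112\right) = - 358085880 \left(28 - 28 - 112\right) = \left(-358085880\right) \left(-112\right) = 40105618560$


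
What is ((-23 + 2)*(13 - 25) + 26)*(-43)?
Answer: -11954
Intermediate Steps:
((-23 + 2)*(13 - 25) + 26)*(-43) = (-21*(-12) + 26)*(-43) = (252 + 26)*(-43) = 278*(-43) = -11954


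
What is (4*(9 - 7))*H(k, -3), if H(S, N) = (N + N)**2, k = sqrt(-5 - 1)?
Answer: 288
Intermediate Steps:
k = I*sqrt(6) (k = sqrt(-6) = I*sqrt(6) ≈ 2.4495*I)
H(S, N) = 4*N**2 (H(S, N) = (2*N)**2 = 4*N**2)
(4*(9 - 7))*H(k, -3) = (4*(9 - 7))*(4*(-3)**2) = (4*2)*(4*9) = 8*36 = 288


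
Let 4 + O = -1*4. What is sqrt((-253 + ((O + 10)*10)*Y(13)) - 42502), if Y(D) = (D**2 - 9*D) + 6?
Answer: I*sqrt(41595) ≈ 203.95*I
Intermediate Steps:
O = -8 (O = -4 - 1*4 = -4 - 4 = -8)
Y(D) = 6 + D**2 - 9*D
sqrt((-253 + ((O + 10)*10)*Y(13)) - 42502) = sqrt((-253 + ((-8 + 10)*10)*(6 + 13**2 - 9*13)) - 42502) = sqrt((-253 + (2*10)*(6 + 169 - 117)) - 42502) = sqrt((-253 + 20*58) - 42502) = sqrt((-253 + 1160) - 42502) = sqrt(907 - 42502) = sqrt(-41595) = I*sqrt(41595)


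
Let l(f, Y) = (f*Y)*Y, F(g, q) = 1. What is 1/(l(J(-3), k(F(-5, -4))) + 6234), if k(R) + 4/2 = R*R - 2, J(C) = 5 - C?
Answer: 1/6306 ≈ 0.00015858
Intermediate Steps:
k(R) = -4 + R**2 (k(R) = -2 + (R*R - 2) = -2 + (R**2 - 2) = -2 + (-2 + R**2) = -4 + R**2)
l(f, Y) = f*Y**2 (l(f, Y) = (Y*f)*Y = f*Y**2)
1/(l(J(-3), k(F(-5, -4))) + 6234) = 1/((5 - 1*(-3))*(-4 + 1**2)**2 + 6234) = 1/((5 + 3)*(-4 + 1)**2 + 6234) = 1/(8*(-3)**2 + 6234) = 1/(8*9 + 6234) = 1/(72 + 6234) = 1/6306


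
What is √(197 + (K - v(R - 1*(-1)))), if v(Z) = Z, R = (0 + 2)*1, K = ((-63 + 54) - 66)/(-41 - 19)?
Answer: √781/2 ≈ 13.973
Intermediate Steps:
K = 5/4 (K = (-9 - 66)/(-60) = -75*(-1/60) = 5/4 ≈ 1.2500)
R = 2 (R = 2*1 = 2)
√(197 + (K - v(R - 1*(-1)))) = √(197 + (5/4 - (2 - 1*(-1)))) = √(197 + (5/4 - (2 + 1))) = √(197 + (5/4 - 1*3)) = √(197 + (5/4 - 3)) = √(197 - 7/4) = √(781/4) = √781/2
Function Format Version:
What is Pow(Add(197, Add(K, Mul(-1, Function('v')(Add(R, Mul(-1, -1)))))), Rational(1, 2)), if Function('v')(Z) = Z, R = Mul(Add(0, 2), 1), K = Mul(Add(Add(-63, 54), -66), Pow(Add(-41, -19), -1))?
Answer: Mul(Rational(1, 2), Pow(781, Rational(1, 2))) ≈ 13.973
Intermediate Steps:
K = Rational(5, 4) (K = Mul(Add(-9, -66), Pow(-60, -1)) = Mul(-75, Rational(-1, 60)) = Rational(5, 4) ≈ 1.2500)
R = 2 (R = Mul(2, 1) = 2)
Pow(Add(197, Add(K, Mul(-1, Function('v')(Add(R, Mul(-1, -1)))))), Rational(1, 2)) = Pow(Add(197, Add(Rational(5, 4), Mul(-1, Add(2, Mul(-1, -1))))), Rational(1, 2)) = Pow(Add(197, Add(Rational(5, 4), Mul(-1, Add(2, 1)))), Rational(1, 2)) = Pow(Add(197, Add(Rational(5, 4), Mul(-1, 3))), Rational(1, 2)) = Pow(Add(197, Add(Rational(5, 4), -3)), Rational(1, 2)) = Pow(Add(197, Rational(-7, 4)), Rational(1, 2)) = Pow(Rational(781, 4), Rational(1, 2)) = Mul(Rational(1, 2), Pow(781, Rational(1, 2)))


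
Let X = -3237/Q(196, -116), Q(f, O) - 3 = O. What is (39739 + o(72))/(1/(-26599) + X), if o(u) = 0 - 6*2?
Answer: 119406927449/86100850 ≈ 1386.8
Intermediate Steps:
Q(f, O) = 3 + O
X = 3237/113 (X = -3237/(3 - 116) = -3237/(-113) = -3237*(-1/113) = 3237/113 ≈ 28.646)
o(u) = -12 (o(u) = 0 - 12 = -12)
(39739 + o(72))/(1/(-26599) + X) = (39739 - 12)/(1/(-26599) + 3237/113) = 39727/(-1/26599 + 3237/113) = 39727/(86100850/3005687) = 39727*(3005687/86100850) = 119406927449/86100850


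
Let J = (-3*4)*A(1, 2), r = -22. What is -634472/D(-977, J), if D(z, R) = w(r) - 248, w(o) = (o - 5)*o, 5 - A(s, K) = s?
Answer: -317236/173 ≈ -1833.7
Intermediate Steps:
A(s, K) = 5 - s
J = -48 (J = (-3*4)*(5 - 1*1) = -12*(5 - 1) = -12*4 = -48)
w(o) = o*(-5 + o) (w(o) = (-5 + o)*o = o*(-5 + o))
D(z, R) = 346 (D(z, R) = -22*(-5 - 22) - 248 = -22*(-27) - 248 = 594 - 248 = 346)
-634472/D(-977, J) = -634472/346 = -634472*1/346 = -317236/173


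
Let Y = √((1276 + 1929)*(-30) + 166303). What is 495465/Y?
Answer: 495465*√73/2263 ≈ 1870.6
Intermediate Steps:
Y = 31*√73 (Y = √(3205*(-30) + 166303) = √(-96150 + 166303) = √70153 = 31*√73 ≈ 264.86)
495465/Y = 495465/((31*√73)) = 495465*(√73/2263) = 495465*√73/2263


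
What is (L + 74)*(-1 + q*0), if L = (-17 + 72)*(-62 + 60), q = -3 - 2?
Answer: 36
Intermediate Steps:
q = -5
L = -110 (L = 55*(-2) = -110)
(L + 74)*(-1 + q*0) = (-110 + 74)*(-1 - 5*0) = -36*(-1 + 0) = -36*(-1) = 36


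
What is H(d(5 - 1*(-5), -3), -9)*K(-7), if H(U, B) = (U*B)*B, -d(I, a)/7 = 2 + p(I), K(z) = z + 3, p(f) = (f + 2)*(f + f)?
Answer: 548856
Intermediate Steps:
p(f) = 2*f*(2 + f) (p(f) = (2 + f)*(2*f) = 2*f*(2 + f))
K(z) = 3 + z
d(I, a) = -14 - 14*I*(2 + I) (d(I, a) = -7*(2 + 2*I*(2 + I)) = -14 - 14*I*(2 + I))
H(U, B) = U*B² (H(U, B) = (B*U)*B = U*B²)
H(d(5 - 1*(-5), -3), -9)*K(-7) = ((-14 - 14*(5 - 1*(-5))*(2 + (5 - 1*(-5))))*(-9)²)*(3 - 7) = ((-14 - 14*(5 + 5)*(2 + (5 + 5)))*81)*(-4) = ((-14 - 14*10*(2 + 10))*81)*(-4) = ((-14 - 14*10*12)*81)*(-4) = ((-14 - 1680)*81)*(-4) = -1694*81*(-4) = -137214*(-4) = 548856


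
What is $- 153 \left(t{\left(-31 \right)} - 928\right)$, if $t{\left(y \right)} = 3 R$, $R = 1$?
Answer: $141525$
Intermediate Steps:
$t{\left(y \right)} = 3$ ($t{\left(y \right)} = 3 \cdot 1 = 3$)
$- 153 \left(t{\left(-31 \right)} - 928\right) = - 153 \left(3 - 928\right) = \left(-153\right) \left(-925\right) = 141525$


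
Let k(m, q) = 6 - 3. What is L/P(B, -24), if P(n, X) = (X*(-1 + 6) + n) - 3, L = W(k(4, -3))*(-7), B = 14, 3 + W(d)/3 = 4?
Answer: 21/109 ≈ 0.19266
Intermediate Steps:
k(m, q) = 3
W(d) = 3 (W(d) = -9 + 3*4 = -9 + 12 = 3)
L = -21 (L = 3*(-7) = -21)
P(n, X) = -3 + n + 5*X (P(n, X) = (X*5 + n) - 3 = (5*X + n) - 3 = (n + 5*X) - 3 = -3 + n + 5*X)
L/P(B, -24) = -21/(-3 + 14 + 5*(-24)) = -21/(-3 + 14 - 120) = -21/(-109) = -21*(-1/109) = 21/109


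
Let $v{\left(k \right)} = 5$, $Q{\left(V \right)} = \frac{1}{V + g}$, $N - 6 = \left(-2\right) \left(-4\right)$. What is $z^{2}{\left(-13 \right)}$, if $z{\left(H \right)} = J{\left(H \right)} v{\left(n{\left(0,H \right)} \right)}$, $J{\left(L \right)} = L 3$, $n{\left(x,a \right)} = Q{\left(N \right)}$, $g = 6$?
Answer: $38025$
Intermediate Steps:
$N = 14$ ($N = 6 - -8 = 6 + 8 = 14$)
$Q{\left(V \right)} = \frac{1}{6 + V}$ ($Q{\left(V \right)} = \frac{1}{V + 6} = \frac{1}{6 + V}$)
$n{\left(x,a \right)} = \frac{1}{20}$ ($n{\left(x,a \right)} = \frac{1}{6 + 14} = \frac{1}{20}$)
$J{\left(L \right)} = 3 L$
$z{\left(H \right)} = 15 H$ ($z{\left(H \right)} = 3 H 5 = 15 H$)
$z^{2}{\left(-13 \right)} = \left(15 \left(-13\right)\right)^{2} = \left(-195\right)^{2} = 38025$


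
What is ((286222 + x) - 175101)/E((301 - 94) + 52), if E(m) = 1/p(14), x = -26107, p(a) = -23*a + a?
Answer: -26184312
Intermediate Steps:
p(a) = -22*a
E(m) = -1/308 (E(m) = 1/(-22*14) = 1/(-308) = -1/308)
((286222 + x) - 175101)/E((301 - 94) + 52) = ((286222 - 26107) - 175101)/(-1/308) = (260115 - 175101)*(-308) = 85014*(-308) = -26184312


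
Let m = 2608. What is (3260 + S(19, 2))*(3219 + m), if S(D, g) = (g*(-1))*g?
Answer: 18972712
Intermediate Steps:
S(D, g) = -g² (S(D, g) = (-g)*g = -g²)
(3260 + S(19, 2))*(3219 + m) = (3260 - 1*2²)*(3219 + 2608) = (3260 - 1*4)*5827 = (3260 - 4)*5827 = 3256*5827 = 18972712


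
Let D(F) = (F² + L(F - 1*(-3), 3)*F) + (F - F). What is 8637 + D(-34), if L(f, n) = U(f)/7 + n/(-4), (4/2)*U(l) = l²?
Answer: 104785/14 ≈ 7484.6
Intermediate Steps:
U(l) = l²/2
L(f, n) = -n/4 + f²/14 (L(f, n) = (f²/2)/7 + n/(-4) = (f²/2)*(⅐) + n*(-¼) = f²/14 - n/4 = -n/4 + f²/14)
D(F) = F² + F*(-¾ + (3 + F)²/14) (D(F) = (F² + (-¼*3 + (F - 1*(-3))²/14)*F) + (F - F) = (F² + (-¾ + (F + 3)²/14)*F) + 0 = (F² + (-¾ + (3 + F)²/14)*F) + 0 = (F² + F*(-¾ + (3 + F)²/14)) + 0 = F² + F*(-¾ + (3 + F)²/14))
8637 + D(-34) = 8637 + (1/28)*(-34)*(-3 + 2*(-34)² + 40*(-34)) = 8637 + (1/28)*(-34)*(-3 + 2*1156 - 1360) = 8637 + (1/28)*(-34)*(-3 + 2312 - 1360) = 8637 + (1/28)*(-34)*949 = 8637 - 16133/14 = 104785/14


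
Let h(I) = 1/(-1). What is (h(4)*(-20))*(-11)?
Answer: -220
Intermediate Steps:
h(I) = -1
(h(4)*(-20))*(-11) = -1*(-20)*(-11) = 20*(-11) = -220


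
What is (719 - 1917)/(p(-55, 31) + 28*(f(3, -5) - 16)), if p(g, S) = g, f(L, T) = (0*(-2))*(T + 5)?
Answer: 1198/503 ≈ 2.3817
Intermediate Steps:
f(L, T) = 0 (f(L, T) = 0*(5 + T) = 0)
(719 - 1917)/(p(-55, 31) + 28*(f(3, -5) - 16)) = (719 - 1917)/(-55 + 28*(0 - 16)) = -1198/(-55 + 28*(-16)) = -1198/(-55 - 448) = -1198/(-503) = -1198*(-1/503) = 1198/503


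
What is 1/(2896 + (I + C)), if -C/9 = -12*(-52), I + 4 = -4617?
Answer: -1/7341 ≈ -0.00013622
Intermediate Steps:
I = -4621 (I = -4 - 4617 = -4621)
C = -5616 (C = -(-108)*(-52) = -9*624 = -5616)
1/(2896 + (I + C)) = 1/(2896 + (-4621 - 5616)) = 1/(2896 - 10237) = 1/(-7341) = -1/7341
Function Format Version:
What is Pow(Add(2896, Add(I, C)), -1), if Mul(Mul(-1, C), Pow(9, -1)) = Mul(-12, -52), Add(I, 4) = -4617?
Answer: Rational(-1, 7341) ≈ -0.00013622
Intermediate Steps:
I = -4621 (I = Add(-4, -4617) = -4621)
C = -5616 (C = Mul(-9, Mul(-12, -52)) = Mul(-9, 624) = -5616)
Pow(Add(2896, Add(I, C)), -1) = Pow(Add(2896, Add(-4621, -5616)), -1) = Pow(Add(2896, -10237), -1) = Pow(-7341, -1) = Rational(-1, 7341)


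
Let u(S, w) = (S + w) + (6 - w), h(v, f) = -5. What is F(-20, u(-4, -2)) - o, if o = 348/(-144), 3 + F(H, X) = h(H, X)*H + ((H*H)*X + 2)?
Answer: 10817/12 ≈ 901.42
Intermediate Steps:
u(S, w) = 6 + S
F(H, X) = -1 - 5*H + X*H² (F(H, X) = -3 + (-5*H + ((H*H)*X + 2)) = -3 + (-5*H + (H²*X + 2)) = -3 + (-5*H + (X*H² + 2)) = -3 + (-5*H + (2 + X*H²)) = -3 + (2 - 5*H + X*H²) = -1 - 5*H + X*H²)
o = -29/12 (o = 348*(-1/144) = -29/12 ≈ -2.4167)
F(-20, u(-4, -2)) - o = (-1 - 5*(-20) + (6 - 4)*(-20)²) - 1*(-29/12) = (-1 + 100 + 2*400) + 29/12 = (-1 + 100 + 800) + 29/12 = 899 + 29/12 = 10817/12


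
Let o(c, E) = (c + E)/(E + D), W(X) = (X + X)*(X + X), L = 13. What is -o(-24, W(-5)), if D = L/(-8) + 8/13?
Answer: -7904/10295 ≈ -0.76775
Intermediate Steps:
D = -105/104 (D = 13/(-8) + 8/13 = 13*(-1/8) + 8*(1/13) = -13/8 + 8/13 = -105/104 ≈ -1.0096)
W(X) = 4*X**2 (W(X) = (2*X)*(2*X) = 4*X**2)
o(c, E) = (E + c)/(-105/104 + E) (o(c, E) = (c + E)/(E - 105/104) = (E + c)/(-105/104 + E))
-o(-24, W(-5)) = -104*(4*(-5)**2 - 24)/(-105 + 104*(4*(-5)**2)) = -104*(4*25 - 24)/(-105 + 104*(4*25)) = -104*(100 - 24)/(-105 + 104*100) = -104*76/(-105 + 10400) = -104*76/10295 = -1*7904/10295 = -7904/10295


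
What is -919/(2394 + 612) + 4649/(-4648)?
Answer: -9123203/6985944 ≈ -1.3059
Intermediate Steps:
-919/(2394 + 612) + 4649/(-4648) = -919/3006 + 4649*(-1/4648) = -919*1/3006 - 4649/4648 = -919/3006 - 4649/4648 = -9123203/6985944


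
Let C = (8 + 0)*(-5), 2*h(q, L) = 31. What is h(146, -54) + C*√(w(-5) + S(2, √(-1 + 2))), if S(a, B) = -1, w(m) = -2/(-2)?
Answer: 31/2 ≈ 15.500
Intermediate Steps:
h(q, L) = 31/2 (h(q, L) = (½)*31 = 31/2)
C = -40 (C = 8*(-5) = -40)
w(m) = 1 (w(m) = -2*(-½) = 1)
h(146, -54) + C*√(w(-5) + S(2, √(-1 + 2))) = 31/2 - 40*√(1 - 1) = 31/2 - 40*√0 = 31/2 - 40*0 = 31/2 + 0 = 31/2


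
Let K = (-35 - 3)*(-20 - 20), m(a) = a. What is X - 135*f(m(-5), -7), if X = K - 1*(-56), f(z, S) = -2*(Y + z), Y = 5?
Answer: 1576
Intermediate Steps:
K = 1520 (K = -38*(-40) = 1520)
f(z, S) = -10 - 2*z (f(z, S) = -2*(5 + z) = -10 - 2*z)
X = 1576 (X = 1520 - 1*(-56) = 1520 + 56 = 1576)
X - 135*f(m(-5), -7) = 1576 - 135*(-10 - 2*(-5)) = 1576 - 135*(-10 + 10) = 1576 - 135*0 = 1576 + 0 = 1576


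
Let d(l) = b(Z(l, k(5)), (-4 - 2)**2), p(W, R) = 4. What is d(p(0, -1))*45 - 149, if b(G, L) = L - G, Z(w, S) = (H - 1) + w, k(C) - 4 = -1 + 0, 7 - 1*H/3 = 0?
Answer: 391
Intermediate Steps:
H = 21 (H = 21 - 3*0 = 21 + 0 = 21)
k(C) = 3 (k(C) = 4 + (-1 + 0) = 4 - 1 = 3)
Z(w, S) = 20 + w (Z(w, S) = (21 - 1) + w = 20 + w)
d(l) = 16 - l (d(l) = (-4 - 2)**2 - (20 + l) = (-6)**2 + (-20 - l) = 36 + (-20 - l) = 16 - l)
d(p(0, -1))*45 - 149 = (16 - 1*4)*45 - 149 = (16 - 4)*45 - 149 = 12*45 - 149 = 540 - 149 = 391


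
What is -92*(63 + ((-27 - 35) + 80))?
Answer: -7452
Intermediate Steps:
-92*(63 + ((-27 - 35) + 80)) = -92*(63 + (-62 + 80)) = -92*(63 + 18) = -92*81 = -7452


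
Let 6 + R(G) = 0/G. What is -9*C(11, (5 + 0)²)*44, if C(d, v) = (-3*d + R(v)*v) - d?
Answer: 76824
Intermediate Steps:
R(G) = -6 (R(G) = -6 + 0/G = -6 + 0 = -6)
C(d, v) = -6*v - 4*d (C(d, v) = (-3*d - 6*v) - d = (-6*v - 3*d) - d = -6*v - 4*d)
-9*C(11, (5 + 0)²)*44 = -9*(-6*(5 + 0)² - 4*11)*44 = -9*(-6*5² - 44)*44 = -9*(-6*25 - 44)*44 = -9*(-150 - 44)*44 = -9*(-194)*44 = 1746*44 = 76824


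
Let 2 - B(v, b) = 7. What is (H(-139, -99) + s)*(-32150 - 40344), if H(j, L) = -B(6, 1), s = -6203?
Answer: 449317812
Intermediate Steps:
B(v, b) = -5 (B(v, b) = 2 - 1*7 = 2 - 7 = -5)
H(j, L) = 5 (H(j, L) = -1*(-5) = 5)
(H(-139, -99) + s)*(-32150 - 40344) = (5 - 6203)*(-32150 - 40344) = -6198*(-72494) = 449317812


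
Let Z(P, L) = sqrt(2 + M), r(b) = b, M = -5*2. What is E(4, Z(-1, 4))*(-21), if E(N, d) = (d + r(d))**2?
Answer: 672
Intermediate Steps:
M = -10
Z(P, L) = 2*I*sqrt(2) (Z(P, L) = sqrt(2 - 10) = sqrt(-8) = 2*I*sqrt(2))
E(N, d) = 4*d**2 (E(N, d) = (d + d)**2 = (2*d)**2 = 4*d**2)
E(4, Z(-1, 4))*(-21) = (4*(2*I*sqrt(2))**2)*(-21) = (4*(-8))*(-21) = -32*(-21) = 672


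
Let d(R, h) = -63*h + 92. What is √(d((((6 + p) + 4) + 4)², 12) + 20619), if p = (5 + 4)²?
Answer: √19955 ≈ 141.26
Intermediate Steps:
p = 81 (p = 9² = 81)
d(R, h) = 92 - 63*h
√(d((((6 + p) + 4) + 4)², 12) + 20619) = √((92 - 63*12) + 20619) = √((92 - 756) + 20619) = √(-664 + 20619) = √19955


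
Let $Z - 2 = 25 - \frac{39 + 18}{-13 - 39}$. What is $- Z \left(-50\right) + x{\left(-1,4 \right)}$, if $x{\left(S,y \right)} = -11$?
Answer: $\frac{36239}{26} \approx 1393.8$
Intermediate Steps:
$Z = \frac{1461}{52}$ ($Z = 2 + \left(25 - \frac{39 + 18}{-13 - 39}\right) = 2 + \left(25 - \frac{57}{-52}\right) = 2 + \left(25 - 57 \left(- \frac{1}{52}\right)\right) = 2 + \left(25 - - \frac{57}{52}\right) = 2 + \left(25 + \frac{57}{52}\right) = 2 + \frac{1357}{52} = \frac{1461}{52} \approx 28.096$)
$- Z \left(-50\right) + x{\left(-1,4 \right)} = \left(-1\right) \frac{1461}{52} \left(-50\right) - 11 = \left(- \frac{1461}{52}\right) \left(-50\right) - 11 = \frac{36525}{26} - 11 = \frac{36239}{26}$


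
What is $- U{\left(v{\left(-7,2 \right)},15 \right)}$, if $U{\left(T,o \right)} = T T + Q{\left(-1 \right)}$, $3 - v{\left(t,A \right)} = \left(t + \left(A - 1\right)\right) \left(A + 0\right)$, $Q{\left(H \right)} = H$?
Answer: $-224$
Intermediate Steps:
$v{\left(t,A \right)} = 3 - A \left(-1 + A + t\right)$ ($v{\left(t,A \right)} = 3 - \left(t + \left(A - 1\right)\right) \left(A + 0\right) = 3 - \left(t + \left(A - 1\right)\right) A = 3 - \left(t + \left(-1 + A\right)\right) A = 3 - \left(-1 + A + t\right) A = 3 - A \left(-1 + A + t\right)$)
$U{\left(T,o \right)} = -1 + T^{2}$ ($U{\left(T,o \right)} = T T - 1 = T^{2} - 1 = -1 + T^{2}$)
$- U{\left(v{\left(-7,2 \right)},15 \right)} = - (-1 + \left(3 + 2 - 2^{2} - 2 \left(-7\right)\right)^{2}) = - (-1 + \left(3 + 2 - 4 + 14\right)^{2}) = - (-1 + 15^{2}) = - (-1 + 225) = \left(-1\right) 224 = -224$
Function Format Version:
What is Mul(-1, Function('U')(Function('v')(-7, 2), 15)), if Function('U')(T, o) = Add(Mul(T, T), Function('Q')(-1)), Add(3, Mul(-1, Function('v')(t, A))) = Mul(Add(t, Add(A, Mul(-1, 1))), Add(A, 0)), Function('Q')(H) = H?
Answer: -224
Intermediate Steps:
Function('v')(t, A) = Add(3, Mul(-1, A, Add(-1, A, t))) (Function('v')(t, A) = Add(3, Mul(-1, Mul(Add(t, Add(A, Mul(-1, 1))), Add(A, 0)))) = Add(3, Mul(-1, Mul(Add(t, Add(A, -1)), A))) = Add(3, Mul(-1, Mul(Add(t, Add(-1, A)), A))) = Add(3, Mul(-1, Mul(Add(-1, A, t), A))) = Add(3, Mul(-1, Mul(A, Add(-1, A, t)))) = Add(3, Mul(-1, A, Add(-1, A, t))))
Function('U')(T, o) = Add(-1, Pow(T, 2)) (Function('U')(T, o) = Add(Mul(T, T), -1) = Add(Pow(T, 2), -1) = Add(-1, Pow(T, 2)))
Mul(-1, Function('U')(Function('v')(-7, 2), 15)) = Mul(-1, Add(-1, Pow(Add(3, 2, Mul(-1, Pow(2, 2)), Mul(-1, 2, -7)), 2))) = Mul(-1, Add(-1, Pow(Add(3, 2, Mul(-1, 4), 14), 2))) = Mul(-1, Add(-1, Pow(Add(3, 2, -4, 14), 2))) = Mul(-1, Add(-1, Pow(15, 2))) = Mul(-1, Add(-1, 225)) = Mul(-1, 224) = -224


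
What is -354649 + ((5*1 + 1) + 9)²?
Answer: -354424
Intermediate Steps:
-354649 + ((5*1 + 1) + 9)² = -354649 + ((5 + 1) + 9)² = -354649 + (6 + 9)² = -354649 + 15² = -354649 + 225 = -354424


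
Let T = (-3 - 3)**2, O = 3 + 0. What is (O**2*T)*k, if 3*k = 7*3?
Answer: 2268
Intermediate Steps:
k = 7 (k = (7*3)/3 = (1/3)*21 = 7)
O = 3
T = 36 (T = (-6)**2 = 36)
(O**2*T)*k = (3**2*36)*7 = (9*36)*7 = 324*7 = 2268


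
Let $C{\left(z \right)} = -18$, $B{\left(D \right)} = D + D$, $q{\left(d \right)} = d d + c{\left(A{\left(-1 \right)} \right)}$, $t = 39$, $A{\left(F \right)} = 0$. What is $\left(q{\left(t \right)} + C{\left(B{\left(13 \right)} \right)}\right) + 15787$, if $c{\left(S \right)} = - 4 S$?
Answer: $17290$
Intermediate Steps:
$q{\left(d \right)} = d^{2}$ ($q{\left(d \right)} = d d - 0 = d^{2} + 0 = d^{2}$)
$B{\left(D \right)} = 2 D$
$\left(q{\left(t \right)} + C{\left(B{\left(13 \right)} \right)}\right) + 15787 = \left(39^{2} - 18\right) + 15787 = \left(1521 - 18\right) + 15787 = 1503 + 15787 = 17290$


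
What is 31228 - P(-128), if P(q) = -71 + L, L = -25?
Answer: 31324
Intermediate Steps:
P(q) = -96 (P(q) = -71 - 25 = -96)
31228 - P(-128) = 31228 - 1*(-96) = 31228 + 96 = 31324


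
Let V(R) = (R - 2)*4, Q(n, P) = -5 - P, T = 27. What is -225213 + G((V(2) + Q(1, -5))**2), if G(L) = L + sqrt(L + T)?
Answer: -225213 + 3*sqrt(3) ≈ -2.2521e+5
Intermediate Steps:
V(R) = -8 + 4*R (V(R) = (-2 + R)*4 = -8 + 4*R)
G(L) = L + sqrt(27 + L) (G(L) = L + sqrt(L + 27) = L + sqrt(27 + L))
-225213 + G((V(2) + Q(1, -5))**2) = -225213 + (((-8 + 4*2) + (-5 - 1*(-5)))**2 + sqrt(27 + ((-8 + 4*2) + (-5 - 1*(-5)))**2)) = -225213 + (((-8 + 8) + (-5 + 5))**2 + sqrt(27 + ((-8 + 8) + (-5 + 5))**2)) = -225213 + ((0 + 0)**2 + sqrt(27 + (0 + 0)**2)) = -225213 + (0**2 + sqrt(27 + 0**2)) = -225213 + (0 + sqrt(27 + 0)) = -225213 + (0 + sqrt(27)) = -225213 + (0 + 3*sqrt(3)) = -225213 + 3*sqrt(3)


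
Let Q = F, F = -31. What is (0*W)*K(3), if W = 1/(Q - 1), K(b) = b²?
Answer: 0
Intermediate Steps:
Q = -31
W = -1/32 (W = 1/(-31 - 1) = 1/(-32) = -1/32 ≈ -0.031250)
(0*W)*K(3) = (0*(-1/32))*3² = 0*9 = 0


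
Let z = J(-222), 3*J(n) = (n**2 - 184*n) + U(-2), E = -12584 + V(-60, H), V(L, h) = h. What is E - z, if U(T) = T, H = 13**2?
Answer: -127375/3 ≈ -42458.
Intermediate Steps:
H = 169
E = -12415 (E = -12584 + 169 = -12415)
J(n) = -2/3 - 184*n/3 + n**2/3 (J(n) = ((n**2 - 184*n) - 2)/3 = (-2 + n**2 - 184*n)/3 = -2/3 - 184*n/3 + n**2/3)
z = 90130/3 (z = -2/3 - 184/3*(-222) + (1/3)*(-222)**2 = -2/3 + 13616 + (1/3)*49284 = -2/3 + 13616 + 16428 = 90130/3 ≈ 30043.)
E - z = -12415 - 1*90130/3 = -12415 - 90130/3 = -127375/3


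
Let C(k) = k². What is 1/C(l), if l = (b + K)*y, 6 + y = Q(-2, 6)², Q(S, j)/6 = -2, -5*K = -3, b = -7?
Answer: 25/19501056 ≈ 1.2820e-6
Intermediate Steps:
K = ⅗ (K = -⅕*(-3) = ⅗ ≈ 0.60000)
Q(S, j) = -12 (Q(S, j) = 6*(-2) = -12)
y = 138 (y = -6 + (-12)² = -6 + 144 = 138)
l = -4416/5 (l = (-7 + ⅗)*138 = -32/5*138 = -4416/5 ≈ -883.20)
1/C(l) = 1/((-4416/5)²) = 1/(19501056/25) = 25/19501056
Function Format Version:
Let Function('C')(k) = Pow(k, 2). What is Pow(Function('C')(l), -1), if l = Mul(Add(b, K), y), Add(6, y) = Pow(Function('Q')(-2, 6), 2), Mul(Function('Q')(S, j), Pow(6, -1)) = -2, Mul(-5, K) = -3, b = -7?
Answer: Rational(25, 19501056) ≈ 1.2820e-6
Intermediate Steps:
K = Rational(3, 5) (K = Mul(Rational(-1, 5), -3) = Rational(3, 5) ≈ 0.60000)
Function('Q')(S, j) = -12 (Function('Q')(S, j) = Mul(6, -2) = -12)
y = 138 (y = Add(-6, Pow(-12, 2)) = Add(-6, 144) = 138)
l = Rational(-4416, 5) (l = Mul(Add(-7, Rational(3, 5)), 138) = Mul(Rational(-32, 5), 138) = Rational(-4416, 5) ≈ -883.20)
Pow(Function('C')(l), -1) = Pow(Pow(Rational(-4416, 5), 2), -1) = Pow(Rational(19501056, 25), -1) = Rational(25, 19501056)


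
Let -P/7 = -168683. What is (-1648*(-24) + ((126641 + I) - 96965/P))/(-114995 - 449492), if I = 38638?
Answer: -21987314186/60594138577 ≈ -0.36286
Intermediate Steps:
P = 1180781 (P = -7*(-168683) = 1180781)
(-1648*(-24) + ((126641 + I) - 96965/P))/(-114995 - 449492) = (-1648*(-24) + ((126641 + 38638) - 96965/1180781))/(-114995 - 449492) = (39552 + (165279 - 96965*1/1180781))/(-564487) = (39552 + (165279 - 96965/1180781))*(-1/564487) = (39552 + 195158205934/1180781)*(-1/564487) = (241860456046/1180781)*(-1/564487) = -21987314186/60594138577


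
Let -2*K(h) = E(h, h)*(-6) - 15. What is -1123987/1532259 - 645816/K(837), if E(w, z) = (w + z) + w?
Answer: -665355201545/7702665993 ≈ -86.380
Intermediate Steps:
E(w, z) = z + 2*w
K(h) = 15/2 + 9*h (K(h) = -((h + 2*h)*(-6) - 15)/2 = -((3*h)*(-6) - 15)/2 = -(-18*h - 15)/2 = -(-15 - 18*h)/2 = 15/2 + 9*h)
-1123987/1532259 - 645816/K(837) = -1123987/1532259 - 645816/(15/2 + 9*837) = -1123987*1/1532259 - 645816/(15/2 + 7533) = -1123987/1532259 - 645816/15081/2 = -1123987/1532259 - 645816*2/15081 = -1123987/1532259 - 430544/5027 = -665355201545/7702665993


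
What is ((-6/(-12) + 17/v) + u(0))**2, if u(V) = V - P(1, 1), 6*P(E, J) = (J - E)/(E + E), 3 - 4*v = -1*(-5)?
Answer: 4489/4 ≈ 1122.3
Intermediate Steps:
v = -1/2 (v = 3/4 - (-1)*(-5)/4 = 3/4 - 1/4*5 = 3/4 - 5/4 = -1/2 ≈ -0.50000)
P(E, J) = (J - E)/(12*E) (P(E, J) = ((J - E)/(E + E))/6 = ((J - E)/((2*E)))/6 = ((J - E)*(1/(2*E)))/6 = ((J - E)/(2*E))/6 = (J - E)/(12*E))
u(V) = V (u(V) = V - (1 - 1*1)/(12*1) = V - (1 - 1)/12 = V - 0/12 = V - 1*0 = V + 0 = V)
((-6/(-12) + 17/v) + u(0))**2 = ((-6/(-12) + 17/(-1/2)) + 0)**2 = ((-6*(-1/12) + 17*(-2)) + 0)**2 = ((1/2 - 34) + 0)**2 = (-67/2 + 0)**2 = (-67/2)**2 = 4489/4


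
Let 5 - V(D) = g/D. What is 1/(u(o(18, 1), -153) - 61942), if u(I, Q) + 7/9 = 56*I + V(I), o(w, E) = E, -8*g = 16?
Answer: -9/556918 ≈ -1.6160e-5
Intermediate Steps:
g = -2 (g = -⅛*16 = -2)
V(D) = 5 + 2/D (V(D) = 5 - (-2)/D = 5 + 2/D)
u(I, Q) = 38/9 + 2/I + 56*I (u(I, Q) = -7/9 + (56*I + (5 + 2/I)) = -7/9 + (5 + 2/I + 56*I) = 38/9 + 2/I + 56*I)
1/(u(o(18, 1), -153) - 61942) = 1/((38/9 + 2/1 + 56*1) - 61942) = 1/((38/9 + 2*1 + 56) - 61942) = 1/((38/9 + 2 + 56) - 61942) = 1/(560/9 - 61942) = 1/(-556918/9) = -9/556918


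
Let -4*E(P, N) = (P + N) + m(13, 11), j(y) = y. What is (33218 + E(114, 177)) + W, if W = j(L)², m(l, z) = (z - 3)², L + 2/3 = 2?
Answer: 1192717/36 ≈ 33131.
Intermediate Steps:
L = 4/3 (L = -⅔ + 2 = 4/3 ≈ 1.3333)
m(l, z) = (-3 + z)²
W = 16/9 (W = (4/3)² = 16/9 ≈ 1.7778)
E(P, N) = -16 - N/4 - P/4 (E(P, N) = -((P + N) + (-3 + 11)²)/4 = -((N + P) + 8²)/4 = -((N + P) + 64)/4 = -(64 + N + P)/4 = -16 - N/4 - P/4)
(33218 + E(114, 177)) + W = (33218 + (-16 - ¼*177 - ¼*114)) + 16/9 = (33218 + (-16 - 177/4 - 57/2)) + 16/9 = (33218 - 355/4) + 16/9 = 132517/4 + 16/9 = 1192717/36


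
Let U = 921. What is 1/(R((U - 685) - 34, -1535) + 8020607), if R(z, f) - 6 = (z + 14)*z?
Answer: 1/8064245 ≈ 1.2400e-7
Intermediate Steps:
R(z, f) = 6 + z*(14 + z) (R(z, f) = 6 + (z + 14)*z = 6 + (14 + z)*z = 6 + z*(14 + z))
1/(R((U - 685) - 34, -1535) + 8020607) = 1/((6 + ((921 - 685) - 34)**2 + 14*((921 - 685) - 34)) + 8020607) = 1/((6 + (236 - 34)**2 + 14*(236 - 34)) + 8020607) = 1/((6 + 202**2 + 14*202) + 8020607) = 1/((6 + 40804 + 2828) + 8020607) = 1/(43638 + 8020607) = 1/8064245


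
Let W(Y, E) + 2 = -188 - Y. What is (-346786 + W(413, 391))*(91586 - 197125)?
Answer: 36663087671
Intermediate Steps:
W(Y, E) = -190 - Y (W(Y, E) = -2 + (-188 - Y) = -190 - Y)
(-346786 + W(413, 391))*(91586 - 197125) = (-346786 + (-190 - 1*413))*(91586 - 197125) = (-346786 + (-190 - 413))*(-105539) = (-346786 - 603)*(-105539) = -347389*(-105539) = 36663087671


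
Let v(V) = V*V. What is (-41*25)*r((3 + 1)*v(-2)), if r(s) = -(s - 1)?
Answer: 15375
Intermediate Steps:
v(V) = V²
r(s) = 1 - s (r(s) = -(-1 + s) = 1 - s)
(-41*25)*r((3 + 1)*v(-2)) = (-41*25)*(1 - (3 + 1)*(-2)²) = -1025*(1 - 4*4) = -1025*(1 - 1*16) = -1025*(1 - 16) = -1025*(-15) = 15375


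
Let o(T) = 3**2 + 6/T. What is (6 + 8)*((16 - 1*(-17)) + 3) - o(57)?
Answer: 9403/19 ≈ 494.89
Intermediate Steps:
o(T) = 9 + 6/T
(6 + 8)*((16 - 1*(-17)) + 3) - o(57) = (6 + 8)*((16 - 1*(-17)) + 3) - (9 + 6/57) = 14*((16 + 17) + 3) - (9 + 6*(1/57)) = 14*(33 + 3) - (9 + 2/19) = 14*36 - 1*173/19 = 504 - 173/19 = 9403/19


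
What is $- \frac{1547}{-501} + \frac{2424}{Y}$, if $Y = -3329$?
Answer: $\frac{3935539}{1667829} \approx 2.3597$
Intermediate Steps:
$- \frac{1547}{-501} + \frac{2424}{Y} = - \frac{1547}{-501} + \frac{2424}{-3329} = \left(-1547\right) \left(- \frac{1}{501}\right) + 2424 \left(- \frac{1}{3329}\right) = \frac{1547}{501} - \frac{2424}{3329} = \frac{3935539}{1667829}$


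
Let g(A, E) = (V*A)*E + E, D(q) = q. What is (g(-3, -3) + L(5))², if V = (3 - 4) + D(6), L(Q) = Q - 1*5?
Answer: 1764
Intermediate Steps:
L(Q) = -5 + Q (L(Q) = Q - 5 = -5 + Q)
V = 5 (V = (3 - 4) + 6 = -1 + 6 = 5)
g(A, E) = E + 5*A*E (g(A, E) = (5*A)*E + E = 5*A*E + E = E + 5*A*E)
(g(-3, -3) + L(5))² = (-3*(1 + 5*(-3)) + (-5 + 5))² = (-3*(1 - 15) + 0)² = (-3*(-14) + 0)² = (42 + 0)² = 42² = 1764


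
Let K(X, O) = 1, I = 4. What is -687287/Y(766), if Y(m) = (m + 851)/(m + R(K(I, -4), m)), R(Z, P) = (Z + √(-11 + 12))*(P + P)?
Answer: -2632309210/1617 ≈ -1.6279e+6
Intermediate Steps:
R(Z, P) = 2*P*(1 + Z) (R(Z, P) = (Z + √1)*(2*P) = (Z + 1)*(2*P) = (1 + Z)*(2*P) = 2*P*(1 + Z))
Y(m) = (851 + m)/(5*m) (Y(m) = (m + 851)/(m + 2*m*(1 + 1)) = (851 + m)/(m + 2*m*2) = (851 + m)/(m + 4*m) = (851 + m)/((5*m)) = (851 + m)*(1/(5*m)) = (851 + m)/(5*m))
-687287/Y(766) = -687287*3830/(851 + 766) = -687287/((⅕)*(1/766)*1617) = -687287/1617/3830 = -687287*3830/1617 = -2632309210/1617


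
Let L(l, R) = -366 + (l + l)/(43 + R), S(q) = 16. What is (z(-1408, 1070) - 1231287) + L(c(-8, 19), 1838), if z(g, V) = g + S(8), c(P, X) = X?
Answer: -122071453/99 ≈ -1.2330e+6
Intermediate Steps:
L(l, R) = -366 + 2*l/(43 + R) (L(l, R) = -366 + (2*l)/(43 + R) = -366 + 2*l/(43 + R))
z(g, V) = 16 + g (z(g, V) = g + 16 = 16 + g)
(z(-1408, 1070) - 1231287) + L(c(-8, 19), 1838) = ((16 - 1408) - 1231287) + 2*(-7869 + 19 - 183*1838)/(43 + 1838) = (-1392 - 1231287) + 2*(-7869 + 19 - 336354)/1881 = -1232679 + 2*(1/1881)*(-344204) = -1232679 - 36232/99 = -122071453/99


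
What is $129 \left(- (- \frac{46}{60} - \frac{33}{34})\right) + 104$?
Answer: $\frac{27889}{85} \approx 328.11$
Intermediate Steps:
$129 \left(- (- \frac{46}{60} - \frac{33}{34})\right) + 104 = 129 \left(- (\left(-46\right) \frac{1}{60} - \frac{33}{34})\right) + 104 = 129 \left(- (- \frac{23}{30} - \frac{33}{34})\right) + 104 = 129 \left(\left(-1\right) \left(- \frac{443}{255}\right)\right) + 104 = 129 \cdot \frac{443}{255} + 104 = \frac{19049}{85} + 104 = \frac{27889}{85}$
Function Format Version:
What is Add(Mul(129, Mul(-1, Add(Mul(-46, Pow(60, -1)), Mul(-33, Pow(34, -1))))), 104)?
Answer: Rational(27889, 85) ≈ 328.11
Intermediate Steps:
Add(Mul(129, Mul(-1, Add(Mul(-46, Pow(60, -1)), Mul(-33, Pow(34, -1))))), 104) = Add(Mul(129, Mul(-1, Add(Mul(-46, Rational(1, 60)), Mul(-33, Rational(1, 34))))), 104) = Add(Mul(129, Mul(-1, Add(Rational(-23, 30), Rational(-33, 34)))), 104) = Add(Mul(129, Mul(-1, Rational(-443, 255))), 104) = Add(Mul(129, Rational(443, 255)), 104) = Add(Rational(19049, 85), 104) = Rational(27889, 85)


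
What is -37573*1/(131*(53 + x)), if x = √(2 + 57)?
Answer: -1991369/360250 + 37573*√59/360250 ≈ -4.7266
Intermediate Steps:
x = √59 ≈ 7.6811
-37573*1/(131*(53 + x)) = -37573*1/(131*(53 + √59)) = -37573/(6943 + 131*√59)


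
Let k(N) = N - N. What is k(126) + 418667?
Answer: 418667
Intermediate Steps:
k(N) = 0
k(126) + 418667 = 0 + 418667 = 418667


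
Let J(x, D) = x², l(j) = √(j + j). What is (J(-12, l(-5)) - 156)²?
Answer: 144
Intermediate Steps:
l(j) = √2*√j (l(j) = √(2*j) = √2*√j)
(J(-12, l(-5)) - 156)² = ((-12)² - 156)² = (144 - 156)² = (-12)² = 144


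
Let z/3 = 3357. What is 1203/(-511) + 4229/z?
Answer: -9954394/5146281 ≈ -1.9343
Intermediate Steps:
z = 10071 (z = 3*3357 = 10071)
1203/(-511) + 4229/z = 1203/(-511) + 4229/10071 = 1203*(-1/511) + 4229*(1/10071) = -1203/511 + 4229/10071 = -9954394/5146281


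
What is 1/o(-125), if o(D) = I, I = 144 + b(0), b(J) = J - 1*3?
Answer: 1/141 ≈ 0.0070922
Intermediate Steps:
b(J) = -3 + J (b(J) = J - 3 = -3 + J)
I = 141 (I = 144 + (-3 + 0) = 144 - 3 = 141)
o(D) = 141
1/o(-125) = 1/141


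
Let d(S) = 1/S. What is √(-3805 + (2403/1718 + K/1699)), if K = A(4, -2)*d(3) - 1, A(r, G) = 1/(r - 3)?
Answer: 5*I*√11666231959200810/8756646 ≈ 61.673*I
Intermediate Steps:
A(r, G) = 1/(-3 + r)
K = -⅔ (K = 1/((-3 + 4)*3) - 1 = (⅓)/1 - 1 = 1*(⅓) - 1 = ⅓ - 1 = -⅔ ≈ -0.66667)
√(-3805 + (2403/1718 + K/1699)) = √(-3805 + (2403/1718 - ⅔/1699)) = √(-3805 + (2403*(1/1718) - ⅔*1/1699)) = √(-3805 + (2403/1718 - 2/5097)) = √(-3805 + 12244655/8756646) = √(-33306793375/8756646) = 5*I*√11666231959200810/8756646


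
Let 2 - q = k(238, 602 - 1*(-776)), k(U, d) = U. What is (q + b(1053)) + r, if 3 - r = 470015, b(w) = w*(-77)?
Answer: -551329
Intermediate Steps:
b(w) = -77*w
r = -470012 (r = 3 - 1*470015 = 3 - 470015 = -470012)
q = -236 (q = 2 - 1*238 = 2 - 238 = -236)
(q + b(1053)) + r = (-236 - 77*1053) - 470012 = (-236 - 81081) - 470012 = -81317 - 470012 = -551329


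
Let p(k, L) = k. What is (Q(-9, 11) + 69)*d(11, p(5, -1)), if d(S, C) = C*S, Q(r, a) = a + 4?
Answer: 4620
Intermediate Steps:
Q(r, a) = 4 + a
(Q(-9, 11) + 69)*d(11, p(5, -1)) = ((4 + 11) + 69)*(5*11) = (15 + 69)*55 = 84*55 = 4620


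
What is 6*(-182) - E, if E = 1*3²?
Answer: -1101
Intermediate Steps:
E = 9 (E = 1*9 = 9)
6*(-182) - E = 6*(-182) - 1*9 = -1092 - 9 = -1101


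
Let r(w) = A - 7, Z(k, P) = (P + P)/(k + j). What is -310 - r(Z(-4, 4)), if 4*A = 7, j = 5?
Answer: -1219/4 ≈ -304.75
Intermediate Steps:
A = 7/4 (A = (1/4)*7 = 7/4 ≈ 1.7500)
Z(k, P) = 2*P/(5 + k) (Z(k, P) = (P + P)/(k + 5) = (2*P)/(5 + k) = 2*P/(5 + k))
r(w) = -21/4 (r(w) = 7/4 - 7 = -21/4)
-310 - r(Z(-4, 4)) = -310 - 1*(-21/4) = -310 + 21/4 = -1219/4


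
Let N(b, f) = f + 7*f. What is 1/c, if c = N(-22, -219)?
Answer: -1/1752 ≈ -0.00057078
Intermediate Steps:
N(b, f) = 8*f
c = -1752 (c = 8*(-219) = -1752)
1/c = 1/(-1752) = -1/1752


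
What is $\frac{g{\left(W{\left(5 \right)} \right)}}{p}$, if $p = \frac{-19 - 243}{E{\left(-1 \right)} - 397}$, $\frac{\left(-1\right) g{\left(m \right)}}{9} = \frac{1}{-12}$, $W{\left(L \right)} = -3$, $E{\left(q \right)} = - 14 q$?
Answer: $\frac{1149}{1048} \approx 1.0964$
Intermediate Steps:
$g{\left(m \right)} = \frac{3}{4}$ ($g{\left(m \right)} = - \frac{9}{-12} = \left(-9\right) \left(- \frac{1}{12}\right) = \frac{3}{4}$)
$p = \frac{262}{383}$ ($p = \frac{-19 - 243}{\left(-14\right) \left(-1\right) - 397} = - \frac{262}{14 - 397} = - \frac{262}{-383} = \left(-262\right) \left(- \frac{1}{383}\right) = \frac{262}{383} \approx 0.68407$)
$\frac{g{\left(W{\left(5 \right)} \right)}}{p} = \frac{3}{4 \cdot \frac{262}{383}} = \frac{3}{4} \cdot \frac{383}{262} = \frac{1149}{1048}$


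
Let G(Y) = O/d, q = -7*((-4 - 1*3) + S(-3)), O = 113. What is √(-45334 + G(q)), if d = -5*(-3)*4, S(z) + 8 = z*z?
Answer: I*√40798905/30 ≈ 212.91*I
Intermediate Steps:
S(z) = -8 + z² (S(z) = -8 + z*z = -8 + z²)
d = 60 (d = 15*4 = 60)
q = 42 (q = -7*((-4 - 1*3) + (-8 + (-3)²)) = -7*((-4 - 3) + (-8 + 9)) = -7*(-7 + 1) = -7*(-6) = 42)
G(Y) = 113/60
√(-45334 + G(q)) = √(-45334 + 113/60) = √(-2719927/60) = I*√40798905/30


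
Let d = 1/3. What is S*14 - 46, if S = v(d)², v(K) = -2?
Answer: 10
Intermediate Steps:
d = ⅓ (d = 1*(⅓) = ⅓ ≈ 0.33333)
S = 4 (S = (-2)² = 4)
S*14 - 46 = 4*14 - 46 = 56 - 46 = 10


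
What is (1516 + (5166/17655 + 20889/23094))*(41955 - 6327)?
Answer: 408137574688758/7550455 ≈ 5.4055e+7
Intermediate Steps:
(1516 + (5166/17655 + 20889/23094))*(41955 - 6327) = (1516 + (5166*(1/17655) + 20889*(1/23094)))*35628 = (1516 + (1722/5885 + 2321/2566))*35628 = (1516 + 18077737/15100910)*35628 = (22911057297/15100910)*35628 = 408137574688758/7550455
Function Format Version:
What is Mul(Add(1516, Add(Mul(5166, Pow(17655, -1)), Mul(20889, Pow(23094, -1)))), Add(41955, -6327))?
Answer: Rational(408137574688758, 7550455) ≈ 5.4055e+7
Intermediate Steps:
Mul(Add(1516, Add(Mul(5166, Pow(17655, -1)), Mul(20889, Pow(23094, -1)))), Add(41955, -6327)) = Mul(Add(1516, Add(Mul(5166, Rational(1, 17655)), Mul(20889, Rational(1, 23094)))), 35628) = Mul(Add(1516, Add(Rational(1722, 5885), Rational(2321, 2566))), 35628) = Mul(Add(1516, Rational(18077737, 15100910)), 35628) = Mul(Rational(22911057297, 15100910), 35628) = Rational(408137574688758, 7550455)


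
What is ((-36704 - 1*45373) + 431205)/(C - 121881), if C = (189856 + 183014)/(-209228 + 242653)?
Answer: -777973560/271566637 ≈ -2.8648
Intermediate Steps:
C = 74574/6685 (C = 372870/33425 = 372870*(1/33425) = 74574/6685 ≈ 11.155)
((-36704 - 1*45373) + 431205)/(C - 121881) = ((-36704 - 1*45373) + 431205)/(74574/6685 - 121881) = ((-36704 - 45373) + 431205)/(-814699911/6685) = (-82077 + 431205)*(-6685/814699911) = 349128*(-6685/814699911) = -777973560/271566637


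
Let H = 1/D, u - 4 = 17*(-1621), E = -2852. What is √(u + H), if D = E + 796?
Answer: 13*I*√172293314/1028 ≈ 165.99*I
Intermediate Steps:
u = -27553 (u = 4 + 17*(-1621) = 4 - 27557 = -27553)
D = -2056 (D = -2852 + 796 = -2056)
H = -1/2056 (H = 1/(-2056) = -1/2056 ≈ -0.00048638)
√(u + H) = √(-27553 - 1/2056) = √(-56648969/2056) = 13*I*√172293314/1028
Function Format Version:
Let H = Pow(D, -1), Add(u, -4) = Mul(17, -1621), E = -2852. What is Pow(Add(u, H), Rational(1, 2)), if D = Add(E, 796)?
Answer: Mul(Rational(13, 1028), I, Pow(172293314, Rational(1, 2))) ≈ Mul(165.99, I)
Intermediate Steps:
u = -27553 (u = Add(4, Mul(17, -1621)) = Add(4, -27557) = -27553)
D = -2056 (D = Add(-2852, 796) = -2056)
H = Rational(-1, 2056) (H = Pow(-2056, -1) = Rational(-1, 2056) ≈ -0.00048638)
Pow(Add(u, H), Rational(1, 2)) = Pow(Add(-27553, Rational(-1, 2056)), Rational(1, 2)) = Pow(Rational(-56648969, 2056), Rational(1, 2)) = Mul(Rational(13, 1028), I, Pow(172293314, Rational(1, 2)))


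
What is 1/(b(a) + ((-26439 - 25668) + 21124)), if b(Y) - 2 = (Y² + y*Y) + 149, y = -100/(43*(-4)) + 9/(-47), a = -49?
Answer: -2021/57497663 ≈ -3.5149e-5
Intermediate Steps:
y = 788/2021 (y = -100/(-172) + 9*(-1/47) = -100*(-1/172) - 9/47 = 25/43 - 9/47 = 788/2021 ≈ 0.38991)
b(Y) = 151 + Y² + 788*Y/2021 (b(Y) = 2 + ((Y² + 788*Y/2021) + 149) = 2 + (149 + Y² + 788*Y/2021) = 151 + Y² + 788*Y/2021)
1/(b(a) + ((-26439 - 25668) + 21124)) = 1/((151 + (-49)² + (788/2021)*(-49)) + ((-26439 - 25668) + 21124)) = 1/((151 + 2401 - 38612/2021) + (-52107 + 21124)) = 1/(5118980/2021 - 30983) = 1/(-57497663/2021) = -2021/57497663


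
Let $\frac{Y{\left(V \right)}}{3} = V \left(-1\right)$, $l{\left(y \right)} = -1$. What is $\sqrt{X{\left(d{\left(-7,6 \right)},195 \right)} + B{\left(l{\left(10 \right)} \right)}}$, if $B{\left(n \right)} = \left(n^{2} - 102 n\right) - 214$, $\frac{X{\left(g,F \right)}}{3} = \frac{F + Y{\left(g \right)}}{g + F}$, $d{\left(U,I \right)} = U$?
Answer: $\frac{i \sqrt{237585}}{47} \approx 10.371 i$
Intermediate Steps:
$Y{\left(V \right)} = - 3 V$ ($Y{\left(V \right)} = 3 V \left(-1\right) = 3 \left(- V\right) = - 3 V$)
$X{\left(g,F \right)} = \frac{3 \left(F - 3 g\right)}{F + g}$ ($X{\left(g,F \right)} = 3 \frac{F - 3 g}{g + F} = 3 \frac{F - 3 g}{F + g} = \frac{3 \left(F - 3 g\right)}{F + g}$)
$B{\left(n \right)} = -214 + n^{2} - 102 n$
$\sqrt{X{\left(d{\left(-7,6 \right)},195 \right)} + B{\left(l{\left(10 \right)} \right)}} = \sqrt{\frac{3 \left(195 - -21\right)}{195 - 7} - \left(112 - 1\right)} = \sqrt{\frac{3 \left(195 + 21\right)}{188} + \left(-214 + 1 + 102\right)} = \sqrt{3 \cdot \frac{1}{188} \cdot 216 - 111} = \sqrt{\frac{162}{47} - 111} = \sqrt{- \frac{5055}{47}} = \frac{i \sqrt{237585}}{47}$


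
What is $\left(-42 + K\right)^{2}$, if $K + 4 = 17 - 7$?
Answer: $1296$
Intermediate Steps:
$K = 6$ ($K = -4 + \left(17 - 7\right) = -4 + 10 = 6$)
$\left(-42 + K\right)^{2} = \left(-42 + 6\right)^{2} = \left(-36\right)^{2} = 1296$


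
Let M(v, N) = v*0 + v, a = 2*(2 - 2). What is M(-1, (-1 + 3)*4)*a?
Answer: 0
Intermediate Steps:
a = 0 (a = 2*0 = 0)
M(v, N) = v (M(v, N) = 0 + v = v)
M(-1, (-1 + 3)*4)*a = -1*0 = 0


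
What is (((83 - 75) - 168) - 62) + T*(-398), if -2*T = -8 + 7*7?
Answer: 7937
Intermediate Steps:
T = -41/2 (T = -(-8 + 7*7)/2 = -(-8 + 49)/2 = -½*41 = -41/2 ≈ -20.500)
(((83 - 75) - 168) - 62) + T*(-398) = (((83 - 75) - 168) - 62) - 41/2*(-398) = ((8 - 168) - 62) + 8159 = (-160 - 62) + 8159 = -222 + 8159 = 7937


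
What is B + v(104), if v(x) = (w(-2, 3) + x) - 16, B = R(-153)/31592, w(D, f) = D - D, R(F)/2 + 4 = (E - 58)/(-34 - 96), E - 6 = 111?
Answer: 180705661/2053480 ≈ 88.000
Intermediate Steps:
E = 117 (E = 6 + 111 = 117)
R(F) = -579/65 (R(F) = -8 + 2*((117 - 58)/(-34 - 96)) = -8 + 2*(59/(-130)) = -8 + 2*(59*(-1/130)) = -8 + 2*(-59/130) = -8 - 59/65 = -579/65)
w(D, f) = 0
B = -579/2053480 (B = -579/65/31592 = -579/65*1/31592 = -579/2053480 ≈ -0.00028196)
v(x) = -16 + x (v(x) = (0 + x) - 16 = x - 16 = -16 + x)
B + v(104) = -579/2053480 + (-16 + 104) = -579/2053480 + 88 = 180705661/2053480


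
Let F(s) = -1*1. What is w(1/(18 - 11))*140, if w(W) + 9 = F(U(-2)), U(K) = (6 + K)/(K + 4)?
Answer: -1400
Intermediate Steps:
U(K) = (6 + K)/(4 + K)
F(s) = -1
w(W) = -10 (w(W) = -9 - 1 = -10)
w(1/(18 - 11))*140 = -10*140 = -1400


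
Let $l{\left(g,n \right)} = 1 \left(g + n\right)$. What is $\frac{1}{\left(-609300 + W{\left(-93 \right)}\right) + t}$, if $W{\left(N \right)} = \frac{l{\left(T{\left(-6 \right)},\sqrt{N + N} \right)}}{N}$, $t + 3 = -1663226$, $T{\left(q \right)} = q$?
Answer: $- \frac{6551700921}{14888929919608889} + \frac{31 i \sqrt{186}}{14888929919608889} \approx -4.4004 \cdot 10^{-7} + 2.8396 \cdot 10^{-14} i$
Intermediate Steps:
$l{\left(g,n \right)} = g + n$
$t = -1663229$ ($t = -3 - 1663226 = -1663229$)
$W{\left(N \right)} = \frac{-6 + \sqrt{2} \sqrt{N}}{N}$ ($W{\left(N \right)} = \frac{-6 + \sqrt{N + N}}{N} = \frac{-6 + \sqrt{2 N}}{N} = \frac{-6 + \sqrt{2} \sqrt{N}}{N}$)
$\frac{1}{\left(-609300 + W{\left(-93 \right)}\right) + t} = \frac{1}{\left(-609300 + \frac{-6 + \sqrt{2} \sqrt{-93}}{-93}\right) - 1663229} = \frac{1}{\left(-609300 - \frac{-6 + \sqrt{2} i \sqrt{93}}{93}\right) - 1663229} = \frac{1}{\left(-609300 - \frac{-6 + i \sqrt{186}}{93}\right) - 1663229} = \frac{1}{\left(-609300 + \left(\frac{2}{31} - \frac{i \sqrt{186}}{93}\right)\right) - 1663229} = \frac{1}{\left(- \frac{18888298}{31} - \frac{i \sqrt{186}}{93}\right) - 1663229} = \frac{1}{- \frac{70448397}{31} - \frac{i \sqrt{186}}{93}}$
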